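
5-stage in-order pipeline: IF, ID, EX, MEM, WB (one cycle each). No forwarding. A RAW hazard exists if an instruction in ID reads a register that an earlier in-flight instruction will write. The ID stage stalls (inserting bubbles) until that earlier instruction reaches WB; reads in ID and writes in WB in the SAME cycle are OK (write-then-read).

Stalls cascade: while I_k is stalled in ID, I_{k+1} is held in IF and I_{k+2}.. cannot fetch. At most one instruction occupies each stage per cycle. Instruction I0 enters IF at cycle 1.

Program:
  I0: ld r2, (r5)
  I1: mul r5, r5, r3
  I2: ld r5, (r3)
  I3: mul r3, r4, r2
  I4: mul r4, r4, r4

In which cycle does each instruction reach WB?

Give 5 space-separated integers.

Answer: 5 6 7 8 9

Derivation:
I0 ld r2 <- r5: IF@1 ID@2 stall=0 (-) EX@3 MEM@4 WB@5
I1 mul r5 <- r5,r3: IF@2 ID@3 stall=0 (-) EX@4 MEM@5 WB@6
I2 ld r5 <- r3: IF@3 ID@4 stall=0 (-) EX@5 MEM@6 WB@7
I3 mul r3 <- r4,r2: IF@4 ID@5 stall=0 (-) EX@6 MEM@7 WB@8
I4 mul r4 <- r4,r4: IF@5 ID@6 stall=0 (-) EX@7 MEM@8 WB@9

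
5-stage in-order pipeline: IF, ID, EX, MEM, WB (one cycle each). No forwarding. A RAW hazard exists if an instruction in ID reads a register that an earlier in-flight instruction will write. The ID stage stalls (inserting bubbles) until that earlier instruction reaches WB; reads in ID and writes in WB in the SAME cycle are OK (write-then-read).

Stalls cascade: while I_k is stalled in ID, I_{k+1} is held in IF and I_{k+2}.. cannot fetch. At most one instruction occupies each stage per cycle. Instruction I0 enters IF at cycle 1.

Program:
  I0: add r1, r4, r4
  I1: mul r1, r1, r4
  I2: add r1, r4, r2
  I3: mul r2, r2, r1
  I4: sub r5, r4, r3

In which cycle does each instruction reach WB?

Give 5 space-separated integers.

Answer: 5 8 9 12 13

Derivation:
I0 add r1 <- r4,r4: IF@1 ID@2 stall=0 (-) EX@3 MEM@4 WB@5
I1 mul r1 <- r1,r4: IF@2 ID@3 stall=2 (RAW on I0.r1 (WB@5)) EX@6 MEM@7 WB@8
I2 add r1 <- r4,r2: IF@3 ID@6 stall=0 (-) EX@7 MEM@8 WB@9
I3 mul r2 <- r2,r1: IF@6 ID@7 stall=2 (RAW on I2.r1 (WB@9)) EX@10 MEM@11 WB@12
I4 sub r5 <- r4,r3: IF@7 ID@10 stall=0 (-) EX@11 MEM@12 WB@13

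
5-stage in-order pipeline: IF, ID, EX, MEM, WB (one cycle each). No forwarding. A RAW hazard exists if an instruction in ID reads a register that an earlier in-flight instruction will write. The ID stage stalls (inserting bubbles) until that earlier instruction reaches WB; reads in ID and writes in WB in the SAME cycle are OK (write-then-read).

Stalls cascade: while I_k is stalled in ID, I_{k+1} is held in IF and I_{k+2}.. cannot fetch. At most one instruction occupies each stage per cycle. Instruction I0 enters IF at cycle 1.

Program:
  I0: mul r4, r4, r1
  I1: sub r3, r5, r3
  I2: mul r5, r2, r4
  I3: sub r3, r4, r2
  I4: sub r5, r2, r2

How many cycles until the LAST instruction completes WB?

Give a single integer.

I0 mul r4 <- r4,r1: IF@1 ID@2 stall=0 (-) EX@3 MEM@4 WB@5
I1 sub r3 <- r5,r3: IF@2 ID@3 stall=0 (-) EX@4 MEM@5 WB@6
I2 mul r5 <- r2,r4: IF@3 ID@4 stall=1 (RAW on I0.r4 (WB@5)) EX@6 MEM@7 WB@8
I3 sub r3 <- r4,r2: IF@4 ID@6 stall=0 (-) EX@7 MEM@8 WB@9
I4 sub r5 <- r2,r2: IF@6 ID@7 stall=0 (-) EX@8 MEM@9 WB@10

Answer: 10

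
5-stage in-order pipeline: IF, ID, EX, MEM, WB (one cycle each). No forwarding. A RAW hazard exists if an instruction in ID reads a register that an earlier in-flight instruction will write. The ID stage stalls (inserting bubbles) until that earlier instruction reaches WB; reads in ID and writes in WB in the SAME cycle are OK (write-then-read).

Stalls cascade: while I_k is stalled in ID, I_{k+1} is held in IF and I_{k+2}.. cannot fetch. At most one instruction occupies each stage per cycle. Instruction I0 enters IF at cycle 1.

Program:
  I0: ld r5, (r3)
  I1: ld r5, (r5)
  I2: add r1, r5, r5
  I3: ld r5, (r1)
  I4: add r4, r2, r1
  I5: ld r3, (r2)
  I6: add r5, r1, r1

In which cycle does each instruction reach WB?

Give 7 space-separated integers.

I0 ld r5 <- r3: IF@1 ID@2 stall=0 (-) EX@3 MEM@4 WB@5
I1 ld r5 <- r5: IF@2 ID@3 stall=2 (RAW on I0.r5 (WB@5)) EX@6 MEM@7 WB@8
I2 add r1 <- r5,r5: IF@3 ID@6 stall=2 (RAW on I1.r5 (WB@8)) EX@9 MEM@10 WB@11
I3 ld r5 <- r1: IF@6 ID@9 stall=2 (RAW on I2.r1 (WB@11)) EX@12 MEM@13 WB@14
I4 add r4 <- r2,r1: IF@9 ID@12 stall=0 (-) EX@13 MEM@14 WB@15
I5 ld r3 <- r2: IF@12 ID@13 stall=0 (-) EX@14 MEM@15 WB@16
I6 add r5 <- r1,r1: IF@13 ID@14 stall=0 (-) EX@15 MEM@16 WB@17

Answer: 5 8 11 14 15 16 17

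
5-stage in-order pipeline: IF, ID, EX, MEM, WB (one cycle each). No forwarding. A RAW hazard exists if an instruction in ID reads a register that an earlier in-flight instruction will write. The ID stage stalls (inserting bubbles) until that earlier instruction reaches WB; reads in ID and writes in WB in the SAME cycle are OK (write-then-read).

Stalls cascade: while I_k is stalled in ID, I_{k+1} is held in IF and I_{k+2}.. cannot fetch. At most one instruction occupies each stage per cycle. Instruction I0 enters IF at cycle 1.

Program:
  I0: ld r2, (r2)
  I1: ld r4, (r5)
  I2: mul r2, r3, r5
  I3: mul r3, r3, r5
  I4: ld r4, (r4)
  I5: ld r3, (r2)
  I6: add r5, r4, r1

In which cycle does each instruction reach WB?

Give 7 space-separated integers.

I0 ld r2 <- r2: IF@1 ID@2 stall=0 (-) EX@3 MEM@4 WB@5
I1 ld r4 <- r5: IF@2 ID@3 stall=0 (-) EX@4 MEM@5 WB@6
I2 mul r2 <- r3,r5: IF@3 ID@4 stall=0 (-) EX@5 MEM@6 WB@7
I3 mul r3 <- r3,r5: IF@4 ID@5 stall=0 (-) EX@6 MEM@7 WB@8
I4 ld r4 <- r4: IF@5 ID@6 stall=0 (-) EX@7 MEM@8 WB@9
I5 ld r3 <- r2: IF@6 ID@7 stall=0 (-) EX@8 MEM@9 WB@10
I6 add r5 <- r4,r1: IF@7 ID@8 stall=1 (RAW on I4.r4 (WB@9)) EX@10 MEM@11 WB@12

Answer: 5 6 7 8 9 10 12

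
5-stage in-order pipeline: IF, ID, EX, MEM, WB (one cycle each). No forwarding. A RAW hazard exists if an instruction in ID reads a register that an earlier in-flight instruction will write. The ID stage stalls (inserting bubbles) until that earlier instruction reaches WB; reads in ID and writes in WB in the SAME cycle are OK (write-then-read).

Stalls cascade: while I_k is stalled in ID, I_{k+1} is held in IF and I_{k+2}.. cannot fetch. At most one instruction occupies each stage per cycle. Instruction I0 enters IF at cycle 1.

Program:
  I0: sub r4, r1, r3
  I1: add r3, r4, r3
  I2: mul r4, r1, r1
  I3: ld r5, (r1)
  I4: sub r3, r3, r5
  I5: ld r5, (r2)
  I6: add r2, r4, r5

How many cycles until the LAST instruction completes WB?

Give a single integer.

I0 sub r4 <- r1,r3: IF@1 ID@2 stall=0 (-) EX@3 MEM@4 WB@5
I1 add r3 <- r4,r3: IF@2 ID@3 stall=2 (RAW on I0.r4 (WB@5)) EX@6 MEM@7 WB@8
I2 mul r4 <- r1,r1: IF@3 ID@6 stall=0 (-) EX@7 MEM@8 WB@9
I3 ld r5 <- r1: IF@6 ID@7 stall=0 (-) EX@8 MEM@9 WB@10
I4 sub r3 <- r3,r5: IF@7 ID@8 stall=2 (RAW on I3.r5 (WB@10)) EX@11 MEM@12 WB@13
I5 ld r5 <- r2: IF@8 ID@11 stall=0 (-) EX@12 MEM@13 WB@14
I6 add r2 <- r4,r5: IF@11 ID@12 stall=2 (RAW on I5.r5 (WB@14)) EX@15 MEM@16 WB@17

Answer: 17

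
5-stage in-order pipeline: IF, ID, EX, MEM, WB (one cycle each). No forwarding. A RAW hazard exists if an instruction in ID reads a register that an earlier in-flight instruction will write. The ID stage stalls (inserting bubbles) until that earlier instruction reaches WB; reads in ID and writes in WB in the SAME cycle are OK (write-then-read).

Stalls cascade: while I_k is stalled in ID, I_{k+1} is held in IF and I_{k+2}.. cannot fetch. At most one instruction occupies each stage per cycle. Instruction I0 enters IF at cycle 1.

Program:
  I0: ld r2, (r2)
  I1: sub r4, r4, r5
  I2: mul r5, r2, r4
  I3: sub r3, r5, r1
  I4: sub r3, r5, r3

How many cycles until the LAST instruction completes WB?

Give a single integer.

I0 ld r2 <- r2: IF@1 ID@2 stall=0 (-) EX@3 MEM@4 WB@5
I1 sub r4 <- r4,r5: IF@2 ID@3 stall=0 (-) EX@4 MEM@5 WB@6
I2 mul r5 <- r2,r4: IF@3 ID@4 stall=2 (RAW on I1.r4 (WB@6)) EX@7 MEM@8 WB@9
I3 sub r3 <- r5,r1: IF@4 ID@7 stall=2 (RAW on I2.r5 (WB@9)) EX@10 MEM@11 WB@12
I4 sub r3 <- r5,r3: IF@7 ID@10 stall=2 (RAW on I3.r3 (WB@12)) EX@13 MEM@14 WB@15

Answer: 15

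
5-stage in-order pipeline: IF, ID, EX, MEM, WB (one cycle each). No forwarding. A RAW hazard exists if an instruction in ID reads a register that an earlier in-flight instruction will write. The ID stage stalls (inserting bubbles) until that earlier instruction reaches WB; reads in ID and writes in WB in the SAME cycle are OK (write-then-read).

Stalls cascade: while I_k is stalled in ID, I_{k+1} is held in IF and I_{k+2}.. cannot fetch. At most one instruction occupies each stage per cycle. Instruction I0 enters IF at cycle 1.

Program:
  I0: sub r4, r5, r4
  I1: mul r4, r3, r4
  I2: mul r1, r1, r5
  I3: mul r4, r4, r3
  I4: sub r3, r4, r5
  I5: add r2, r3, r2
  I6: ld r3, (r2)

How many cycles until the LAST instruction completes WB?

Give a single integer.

I0 sub r4 <- r5,r4: IF@1 ID@2 stall=0 (-) EX@3 MEM@4 WB@5
I1 mul r4 <- r3,r4: IF@2 ID@3 stall=2 (RAW on I0.r4 (WB@5)) EX@6 MEM@7 WB@8
I2 mul r1 <- r1,r5: IF@3 ID@6 stall=0 (-) EX@7 MEM@8 WB@9
I3 mul r4 <- r4,r3: IF@6 ID@7 stall=1 (RAW on I1.r4 (WB@8)) EX@9 MEM@10 WB@11
I4 sub r3 <- r4,r5: IF@7 ID@9 stall=2 (RAW on I3.r4 (WB@11)) EX@12 MEM@13 WB@14
I5 add r2 <- r3,r2: IF@9 ID@12 stall=2 (RAW on I4.r3 (WB@14)) EX@15 MEM@16 WB@17
I6 ld r3 <- r2: IF@12 ID@15 stall=2 (RAW on I5.r2 (WB@17)) EX@18 MEM@19 WB@20

Answer: 20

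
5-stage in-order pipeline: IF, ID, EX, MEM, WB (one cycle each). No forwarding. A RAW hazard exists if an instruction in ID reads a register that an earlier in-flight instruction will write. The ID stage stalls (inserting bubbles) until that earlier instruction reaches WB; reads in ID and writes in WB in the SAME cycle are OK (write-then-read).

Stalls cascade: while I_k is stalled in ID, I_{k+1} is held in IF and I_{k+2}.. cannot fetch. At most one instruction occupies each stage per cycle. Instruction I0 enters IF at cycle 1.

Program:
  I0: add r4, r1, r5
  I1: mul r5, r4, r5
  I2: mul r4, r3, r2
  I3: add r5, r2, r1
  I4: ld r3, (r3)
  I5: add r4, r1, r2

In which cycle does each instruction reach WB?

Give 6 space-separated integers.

I0 add r4 <- r1,r5: IF@1 ID@2 stall=0 (-) EX@3 MEM@4 WB@5
I1 mul r5 <- r4,r5: IF@2 ID@3 stall=2 (RAW on I0.r4 (WB@5)) EX@6 MEM@7 WB@8
I2 mul r4 <- r3,r2: IF@3 ID@6 stall=0 (-) EX@7 MEM@8 WB@9
I3 add r5 <- r2,r1: IF@6 ID@7 stall=0 (-) EX@8 MEM@9 WB@10
I4 ld r3 <- r3: IF@7 ID@8 stall=0 (-) EX@9 MEM@10 WB@11
I5 add r4 <- r1,r2: IF@8 ID@9 stall=0 (-) EX@10 MEM@11 WB@12

Answer: 5 8 9 10 11 12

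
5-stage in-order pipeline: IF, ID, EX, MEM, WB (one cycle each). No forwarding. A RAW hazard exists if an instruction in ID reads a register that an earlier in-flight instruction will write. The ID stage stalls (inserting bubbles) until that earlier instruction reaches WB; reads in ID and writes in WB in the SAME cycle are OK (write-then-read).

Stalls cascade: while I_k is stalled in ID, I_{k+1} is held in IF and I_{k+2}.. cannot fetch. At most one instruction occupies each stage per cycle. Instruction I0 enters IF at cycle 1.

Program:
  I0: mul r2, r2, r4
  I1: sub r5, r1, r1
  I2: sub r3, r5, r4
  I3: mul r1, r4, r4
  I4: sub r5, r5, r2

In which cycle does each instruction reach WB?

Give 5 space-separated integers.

Answer: 5 6 9 10 11

Derivation:
I0 mul r2 <- r2,r4: IF@1 ID@2 stall=0 (-) EX@3 MEM@4 WB@5
I1 sub r5 <- r1,r1: IF@2 ID@3 stall=0 (-) EX@4 MEM@5 WB@6
I2 sub r3 <- r5,r4: IF@3 ID@4 stall=2 (RAW on I1.r5 (WB@6)) EX@7 MEM@8 WB@9
I3 mul r1 <- r4,r4: IF@4 ID@7 stall=0 (-) EX@8 MEM@9 WB@10
I4 sub r5 <- r5,r2: IF@7 ID@8 stall=0 (-) EX@9 MEM@10 WB@11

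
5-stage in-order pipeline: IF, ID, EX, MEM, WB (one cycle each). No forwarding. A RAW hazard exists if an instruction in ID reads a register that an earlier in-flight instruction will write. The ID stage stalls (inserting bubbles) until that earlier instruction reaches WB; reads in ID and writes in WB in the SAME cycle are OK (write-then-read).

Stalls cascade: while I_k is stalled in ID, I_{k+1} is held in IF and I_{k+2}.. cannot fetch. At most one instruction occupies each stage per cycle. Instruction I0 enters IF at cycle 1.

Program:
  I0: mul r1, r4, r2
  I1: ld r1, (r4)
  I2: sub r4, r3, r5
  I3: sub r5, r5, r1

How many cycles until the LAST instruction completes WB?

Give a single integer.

I0 mul r1 <- r4,r2: IF@1 ID@2 stall=0 (-) EX@3 MEM@4 WB@5
I1 ld r1 <- r4: IF@2 ID@3 stall=0 (-) EX@4 MEM@5 WB@6
I2 sub r4 <- r3,r5: IF@3 ID@4 stall=0 (-) EX@5 MEM@6 WB@7
I3 sub r5 <- r5,r1: IF@4 ID@5 stall=1 (RAW on I1.r1 (WB@6)) EX@7 MEM@8 WB@9

Answer: 9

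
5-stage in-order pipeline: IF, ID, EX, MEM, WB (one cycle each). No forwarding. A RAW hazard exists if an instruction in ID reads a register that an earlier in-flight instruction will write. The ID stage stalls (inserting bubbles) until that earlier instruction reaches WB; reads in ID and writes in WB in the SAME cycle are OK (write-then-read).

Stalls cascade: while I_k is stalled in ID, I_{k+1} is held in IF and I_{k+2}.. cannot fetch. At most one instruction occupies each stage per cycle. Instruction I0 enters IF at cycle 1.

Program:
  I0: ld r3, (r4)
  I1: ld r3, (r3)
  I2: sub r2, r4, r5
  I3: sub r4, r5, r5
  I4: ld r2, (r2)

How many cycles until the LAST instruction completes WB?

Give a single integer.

Answer: 12

Derivation:
I0 ld r3 <- r4: IF@1 ID@2 stall=0 (-) EX@3 MEM@4 WB@5
I1 ld r3 <- r3: IF@2 ID@3 stall=2 (RAW on I0.r3 (WB@5)) EX@6 MEM@7 WB@8
I2 sub r2 <- r4,r5: IF@3 ID@6 stall=0 (-) EX@7 MEM@8 WB@9
I3 sub r4 <- r5,r5: IF@6 ID@7 stall=0 (-) EX@8 MEM@9 WB@10
I4 ld r2 <- r2: IF@7 ID@8 stall=1 (RAW on I2.r2 (WB@9)) EX@10 MEM@11 WB@12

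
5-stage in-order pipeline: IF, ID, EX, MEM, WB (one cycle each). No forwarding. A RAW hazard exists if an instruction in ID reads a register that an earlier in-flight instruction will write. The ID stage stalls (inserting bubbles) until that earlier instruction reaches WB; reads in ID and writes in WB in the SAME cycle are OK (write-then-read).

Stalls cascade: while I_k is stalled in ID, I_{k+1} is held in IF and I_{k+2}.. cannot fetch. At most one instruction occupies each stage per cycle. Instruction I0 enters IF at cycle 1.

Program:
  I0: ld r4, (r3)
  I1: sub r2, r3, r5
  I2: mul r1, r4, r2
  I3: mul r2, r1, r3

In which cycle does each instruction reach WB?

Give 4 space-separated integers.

I0 ld r4 <- r3: IF@1 ID@2 stall=0 (-) EX@3 MEM@4 WB@5
I1 sub r2 <- r3,r5: IF@2 ID@3 stall=0 (-) EX@4 MEM@5 WB@6
I2 mul r1 <- r4,r2: IF@3 ID@4 stall=2 (RAW on I1.r2 (WB@6)) EX@7 MEM@8 WB@9
I3 mul r2 <- r1,r3: IF@4 ID@7 stall=2 (RAW on I2.r1 (WB@9)) EX@10 MEM@11 WB@12

Answer: 5 6 9 12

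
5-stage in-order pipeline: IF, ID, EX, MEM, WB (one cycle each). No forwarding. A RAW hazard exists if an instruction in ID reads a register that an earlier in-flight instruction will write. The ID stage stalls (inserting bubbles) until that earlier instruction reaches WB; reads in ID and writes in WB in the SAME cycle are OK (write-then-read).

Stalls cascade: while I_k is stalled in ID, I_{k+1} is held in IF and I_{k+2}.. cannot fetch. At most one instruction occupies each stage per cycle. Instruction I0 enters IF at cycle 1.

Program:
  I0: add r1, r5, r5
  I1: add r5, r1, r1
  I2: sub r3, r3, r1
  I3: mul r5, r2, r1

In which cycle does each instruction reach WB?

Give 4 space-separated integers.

I0 add r1 <- r5,r5: IF@1 ID@2 stall=0 (-) EX@3 MEM@4 WB@5
I1 add r5 <- r1,r1: IF@2 ID@3 stall=2 (RAW on I0.r1 (WB@5)) EX@6 MEM@7 WB@8
I2 sub r3 <- r3,r1: IF@3 ID@6 stall=0 (-) EX@7 MEM@8 WB@9
I3 mul r5 <- r2,r1: IF@6 ID@7 stall=0 (-) EX@8 MEM@9 WB@10

Answer: 5 8 9 10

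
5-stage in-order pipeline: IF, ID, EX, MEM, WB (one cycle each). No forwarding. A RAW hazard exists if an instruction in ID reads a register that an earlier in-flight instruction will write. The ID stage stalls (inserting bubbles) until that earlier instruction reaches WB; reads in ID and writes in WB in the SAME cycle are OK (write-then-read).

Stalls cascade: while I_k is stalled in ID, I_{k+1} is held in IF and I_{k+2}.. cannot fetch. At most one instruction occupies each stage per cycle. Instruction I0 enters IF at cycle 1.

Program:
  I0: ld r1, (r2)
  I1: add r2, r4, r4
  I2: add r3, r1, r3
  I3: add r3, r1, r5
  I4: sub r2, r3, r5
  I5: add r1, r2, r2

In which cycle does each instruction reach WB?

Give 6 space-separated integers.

I0 ld r1 <- r2: IF@1 ID@2 stall=0 (-) EX@3 MEM@4 WB@5
I1 add r2 <- r4,r4: IF@2 ID@3 stall=0 (-) EX@4 MEM@5 WB@6
I2 add r3 <- r1,r3: IF@3 ID@4 stall=1 (RAW on I0.r1 (WB@5)) EX@6 MEM@7 WB@8
I3 add r3 <- r1,r5: IF@4 ID@6 stall=0 (-) EX@7 MEM@8 WB@9
I4 sub r2 <- r3,r5: IF@6 ID@7 stall=2 (RAW on I3.r3 (WB@9)) EX@10 MEM@11 WB@12
I5 add r1 <- r2,r2: IF@7 ID@10 stall=2 (RAW on I4.r2 (WB@12)) EX@13 MEM@14 WB@15

Answer: 5 6 8 9 12 15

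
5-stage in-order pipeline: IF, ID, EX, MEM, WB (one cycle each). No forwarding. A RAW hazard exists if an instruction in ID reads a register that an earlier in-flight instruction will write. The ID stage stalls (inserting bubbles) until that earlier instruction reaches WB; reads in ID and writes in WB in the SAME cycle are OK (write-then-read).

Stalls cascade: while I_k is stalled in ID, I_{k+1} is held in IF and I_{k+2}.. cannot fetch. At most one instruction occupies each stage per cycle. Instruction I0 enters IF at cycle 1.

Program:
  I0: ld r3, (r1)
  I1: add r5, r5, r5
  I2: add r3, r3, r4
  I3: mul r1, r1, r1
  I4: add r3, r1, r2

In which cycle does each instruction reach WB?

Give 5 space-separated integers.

Answer: 5 6 8 9 12

Derivation:
I0 ld r3 <- r1: IF@1 ID@2 stall=0 (-) EX@3 MEM@4 WB@5
I1 add r5 <- r5,r5: IF@2 ID@3 stall=0 (-) EX@4 MEM@5 WB@6
I2 add r3 <- r3,r4: IF@3 ID@4 stall=1 (RAW on I0.r3 (WB@5)) EX@6 MEM@7 WB@8
I3 mul r1 <- r1,r1: IF@4 ID@6 stall=0 (-) EX@7 MEM@8 WB@9
I4 add r3 <- r1,r2: IF@6 ID@7 stall=2 (RAW on I3.r1 (WB@9)) EX@10 MEM@11 WB@12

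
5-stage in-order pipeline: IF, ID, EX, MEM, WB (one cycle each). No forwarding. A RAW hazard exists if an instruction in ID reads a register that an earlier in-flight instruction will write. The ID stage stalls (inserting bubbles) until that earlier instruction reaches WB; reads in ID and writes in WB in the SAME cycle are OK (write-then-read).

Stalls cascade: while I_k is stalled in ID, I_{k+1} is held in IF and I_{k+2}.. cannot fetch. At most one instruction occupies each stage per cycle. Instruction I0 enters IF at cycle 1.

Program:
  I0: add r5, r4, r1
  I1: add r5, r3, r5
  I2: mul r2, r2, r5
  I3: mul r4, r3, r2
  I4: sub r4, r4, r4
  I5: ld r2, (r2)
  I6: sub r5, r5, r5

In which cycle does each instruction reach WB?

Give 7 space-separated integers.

I0 add r5 <- r4,r1: IF@1 ID@2 stall=0 (-) EX@3 MEM@4 WB@5
I1 add r5 <- r3,r5: IF@2 ID@3 stall=2 (RAW on I0.r5 (WB@5)) EX@6 MEM@7 WB@8
I2 mul r2 <- r2,r5: IF@3 ID@6 stall=2 (RAW on I1.r5 (WB@8)) EX@9 MEM@10 WB@11
I3 mul r4 <- r3,r2: IF@6 ID@9 stall=2 (RAW on I2.r2 (WB@11)) EX@12 MEM@13 WB@14
I4 sub r4 <- r4,r4: IF@9 ID@12 stall=2 (RAW on I3.r4 (WB@14)) EX@15 MEM@16 WB@17
I5 ld r2 <- r2: IF@12 ID@15 stall=0 (-) EX@16 MEM@17 WB@18
I6 sub r5 <- r5,r5: IF@15 ID@16 stall=0 (-) EX@17 MEM@18 WB@19

Answer: 5 8 11 14 17 18 19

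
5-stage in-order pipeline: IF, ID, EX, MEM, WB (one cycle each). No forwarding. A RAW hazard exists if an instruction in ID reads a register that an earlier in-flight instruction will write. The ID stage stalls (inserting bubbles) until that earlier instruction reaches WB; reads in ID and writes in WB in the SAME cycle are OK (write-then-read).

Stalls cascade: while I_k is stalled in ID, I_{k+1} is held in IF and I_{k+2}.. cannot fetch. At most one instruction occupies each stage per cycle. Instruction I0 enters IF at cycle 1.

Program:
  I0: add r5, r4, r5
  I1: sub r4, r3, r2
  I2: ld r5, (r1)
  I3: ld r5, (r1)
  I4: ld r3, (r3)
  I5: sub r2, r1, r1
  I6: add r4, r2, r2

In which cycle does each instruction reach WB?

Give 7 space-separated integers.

I0 add r5 <- r4,r5: IF@1 ID@2 stall=0 (-) EX@3 MEM@4 WB@5
I1 sub r4 <- r3,r2: IF@2 ID@3 stall=0 (-) EX@4 MEM@5 WB@6
I2 ld r5 <- r1: IF@3 ID@4 stall=0 (-) EX@5 MEM@6 WB@7
I3 ld r5 <- r1: IF@4 ID@5 stall=0 (-) EX@6 MEM@7 WB@8
I4 ld r3 <- r3: IF@5 ID@6 stall=0 (-) EX@7 MEM@8 WB@9
I5 sub r2 <- r1,r1: IF@6 ID@7 stall=0 (-) EX@8 MEM@9 WB@10
I6 add r4 <- r2,r2: IF@7 ID@8 stall=2 (RAW on I5.r2 (WB@10)) EX@11 MEM@12 WB@13

Answer: 5 6 7 8 9 10 13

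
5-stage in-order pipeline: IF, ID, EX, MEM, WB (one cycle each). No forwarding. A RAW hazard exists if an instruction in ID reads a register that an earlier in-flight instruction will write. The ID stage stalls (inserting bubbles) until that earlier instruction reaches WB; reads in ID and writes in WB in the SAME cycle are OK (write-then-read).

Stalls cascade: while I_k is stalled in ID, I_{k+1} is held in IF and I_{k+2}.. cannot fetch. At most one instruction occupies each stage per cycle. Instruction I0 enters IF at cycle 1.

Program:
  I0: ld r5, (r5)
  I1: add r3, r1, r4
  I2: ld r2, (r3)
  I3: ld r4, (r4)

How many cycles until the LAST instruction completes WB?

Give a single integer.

I0 ld r5 <- r5: IF@1 ID@2 stall=0 (-) EX@3 MEM@4 WB@5
I1 add r3 <- r1,r4: IF@2 ID@3 stall=0 (-) EX@4 MEM@5 WB@6
I2 ld r2 <- r3: IF@3 ID@4 stall=2 (RAW on I1.r3 (WB@6)) EX@7 MEM@8 WB@9
I3 ld r4 <- r4: IF@4 ID@7 stall=0 (-) EX@8 MEM@9 WB@10

Answer: 10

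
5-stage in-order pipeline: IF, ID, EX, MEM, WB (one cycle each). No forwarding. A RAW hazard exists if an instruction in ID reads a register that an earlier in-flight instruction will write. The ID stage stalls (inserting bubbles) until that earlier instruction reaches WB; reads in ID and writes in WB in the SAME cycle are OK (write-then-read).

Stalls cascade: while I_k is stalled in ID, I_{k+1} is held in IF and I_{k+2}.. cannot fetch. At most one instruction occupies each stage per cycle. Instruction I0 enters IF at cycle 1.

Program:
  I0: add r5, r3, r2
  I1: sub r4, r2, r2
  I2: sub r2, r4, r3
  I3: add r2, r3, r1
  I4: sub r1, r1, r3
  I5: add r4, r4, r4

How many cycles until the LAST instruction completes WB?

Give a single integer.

I0 add r5 <- r3,r2: IF@1 ID@2 stall=0 (-) EX@3 MEM@4 WB@5
I1 sub r4 <- r2,r2: IF@2 ID@3 stall=0 (-) EX@4 MEM@5 WB@6
I2 sub r2 <- r4,r3: IF@3 ID@4 stall=2 (RAW on I1.r4 (WB@6)) EX@7 MEM@8 WB@9
I3 add r2 <- r3,r1: IF@4 ID@7 stall=0 (-) EX@8 MEM@9 WB@10
I4 sub r1 <- r1,r3: IF@7 ID@8 stall=0 (-) EX@9 MEM@10 WB@11
I5 add r4 <- r4,r4: IF@8 ID@9 stall=0 (-) EX@10 MEM@11 WB@12

Answer: 12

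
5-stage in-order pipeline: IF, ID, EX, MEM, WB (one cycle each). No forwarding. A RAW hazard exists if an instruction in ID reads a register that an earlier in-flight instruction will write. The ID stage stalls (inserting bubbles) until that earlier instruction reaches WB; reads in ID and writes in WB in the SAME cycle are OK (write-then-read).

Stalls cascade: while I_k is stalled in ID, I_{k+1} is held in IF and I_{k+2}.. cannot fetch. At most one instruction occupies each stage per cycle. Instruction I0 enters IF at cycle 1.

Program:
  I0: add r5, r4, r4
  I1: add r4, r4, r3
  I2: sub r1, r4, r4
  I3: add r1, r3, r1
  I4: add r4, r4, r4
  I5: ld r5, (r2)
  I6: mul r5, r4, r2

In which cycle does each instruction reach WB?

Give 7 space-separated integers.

Answer: 5 6 9 12 13 14 16

Derivation:
I0 add r5 <- r4,r4: IF@1 ID@2 stall=0 (-) EX@3 MEM@4 WB@5
I1 add r4 <- r4,r3: IF@2 ID@3 stall=0 (-) EX@4 MEM@5 WB@6
I2 sub r1 <- r4,r4: IF@3 ID@4 stall=2 (RAW on I1.r4 (WB@6)) EX@7 MEM@8 WB@9
I3 add r1 <- r3,r1: IF@4 ID@7 stall=2 (RAW on I2.r1 (WB@9)) EX@10 MEM@11 WB@12
I4 add r4 <- r4,r4: IF@7 ID@10 stall=0 (-) EX@11 MEM@12 WB@13
I5 ld r5 <- r2: IF@10 ID@11 stall=0 (-) EX@12 MEM@13 WB@14
I6 mul r5 <- r4,r2: IF@11 ID@12 stall=1 (RAW on I4.r4 (WB@13)) EX@14 MEM@15 WB@16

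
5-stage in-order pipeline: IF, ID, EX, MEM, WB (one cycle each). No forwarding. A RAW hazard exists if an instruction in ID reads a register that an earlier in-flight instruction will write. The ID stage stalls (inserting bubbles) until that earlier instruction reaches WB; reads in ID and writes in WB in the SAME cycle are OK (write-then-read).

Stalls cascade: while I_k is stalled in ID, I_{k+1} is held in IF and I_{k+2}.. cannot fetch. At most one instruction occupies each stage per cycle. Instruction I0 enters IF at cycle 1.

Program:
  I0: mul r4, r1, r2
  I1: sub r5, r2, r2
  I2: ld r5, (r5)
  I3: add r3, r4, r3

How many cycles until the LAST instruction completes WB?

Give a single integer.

I0 mul r4 <- r1,r2: IF@1 ID@2 stall=0 (-) EX@3 MEM@4 WB@5
I1 sub r5 <- r2,r2: IF@2 ID@3 stall=0 (-) EX@4 MEM@5 WB@6
I2 ld r5 <- r5: IF@3 ID@4 stall=2 (RAW on I1.r5 (WB@6)) EX@7 MEM@8 WB@9
I3 add r3 <- r4,r3: IF@4 ID@7 stall=0 (-) EX@8 MEM@9 WB@10

Answer: 10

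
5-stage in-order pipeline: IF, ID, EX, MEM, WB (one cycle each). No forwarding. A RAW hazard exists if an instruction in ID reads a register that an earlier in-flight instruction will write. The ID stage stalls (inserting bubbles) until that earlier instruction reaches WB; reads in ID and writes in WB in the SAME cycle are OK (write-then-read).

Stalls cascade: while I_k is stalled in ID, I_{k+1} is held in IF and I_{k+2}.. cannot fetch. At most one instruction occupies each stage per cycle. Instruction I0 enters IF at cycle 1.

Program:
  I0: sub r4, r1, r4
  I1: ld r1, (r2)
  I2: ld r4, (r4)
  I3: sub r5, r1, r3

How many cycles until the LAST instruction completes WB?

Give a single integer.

I0 sub r4 <- r1,r4: IF@1 ID@2 stall=0 (-) EX@3 MEM@4 WB@5
I1 ld r1 <- r2: IF@2 ID@3 stall=0 (-) EX@4 MEM@5 WB@6
I2 ld r4 <- r4: IF@3 ID@4 stall=1 (RAW on I0.r4 (WB@5)) EX@6 MEM@7 WB@8
I3 sub r5 <- r1,r3: IF@4 ID@6 stall=0 (-) EX@7 MEM@8 WB@9

Answer: 9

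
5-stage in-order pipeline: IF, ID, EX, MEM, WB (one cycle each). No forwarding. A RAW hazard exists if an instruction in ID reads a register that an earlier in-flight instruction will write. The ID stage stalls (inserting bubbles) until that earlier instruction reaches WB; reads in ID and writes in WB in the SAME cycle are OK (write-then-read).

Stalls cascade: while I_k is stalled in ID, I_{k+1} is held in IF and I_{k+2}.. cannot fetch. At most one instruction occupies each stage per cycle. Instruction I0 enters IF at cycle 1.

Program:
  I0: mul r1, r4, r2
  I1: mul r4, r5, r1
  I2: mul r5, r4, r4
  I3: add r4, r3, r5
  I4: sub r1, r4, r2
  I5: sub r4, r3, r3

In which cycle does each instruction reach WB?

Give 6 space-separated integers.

Answer: 5 8 11 14 17 18

Derivation:
I0 mul r1 <- r4,r2: IF@1 ID@2 stall=0 (-) EX@3 MEM@4 WB@5
I1 mul r4 <- r5,r1: IF@2 ID@3 stall=2 (RAW on I0.r1 (WB@5)) EX@6 MEM@7 WB@8
I2 mul r5 <- r4,r4: IF@3 ID@6 stall=2 (RAW on I1.r4 (WB@8)) EX@9 MEM@10 WB@11
I3 add r4 <- r3,r5: IF@6 ID@9 stall=2 (RAW on I2.r5 (WB@11)) EX@12 MEM@13 WB@14
I4 sub r1 <- r4,r2: IF@9 ID@12 stall=2 (RAW on I3.r4 (WB@14)) EX@15 MEM@16 WB@17
I5 sub r4 <- r3,r3: IF@12 ID@15 stall=0 (-) EX@16 MEM@17 WB@18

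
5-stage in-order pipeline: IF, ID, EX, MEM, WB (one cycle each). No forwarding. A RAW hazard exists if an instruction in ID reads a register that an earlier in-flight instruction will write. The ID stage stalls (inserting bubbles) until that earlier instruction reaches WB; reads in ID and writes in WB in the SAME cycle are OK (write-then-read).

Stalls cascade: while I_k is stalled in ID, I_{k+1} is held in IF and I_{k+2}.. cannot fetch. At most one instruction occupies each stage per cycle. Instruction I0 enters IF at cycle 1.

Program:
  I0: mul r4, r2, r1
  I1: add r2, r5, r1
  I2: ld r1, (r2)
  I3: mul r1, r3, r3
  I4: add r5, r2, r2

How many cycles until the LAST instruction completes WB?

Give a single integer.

Answer: 11

Derivation:
I0 mul r4 <- r2,r1: IF@1 ID@2 stall=0 (-) EX@3 MEM@4 WB@5
I1 add r2 <- r5,r1: IF@2 ID@3 stall=0 (-) EX@4 MEM@5 WB@6
I2 ld r1 <- r2: IF@3 ID@4 stall=2 (RAW on I1.r2 (WB@6)) EX@7 MEM@8 WB@9
I3 mul r1 <- r3,r3: IF@4 ID@7 stall=0 (-) EX@8 MEM@9 WB@10
I4 add r5 <- r2,r2: IF@7 ID@8 stall=0 (-) EX@9 MEM@10 WB@11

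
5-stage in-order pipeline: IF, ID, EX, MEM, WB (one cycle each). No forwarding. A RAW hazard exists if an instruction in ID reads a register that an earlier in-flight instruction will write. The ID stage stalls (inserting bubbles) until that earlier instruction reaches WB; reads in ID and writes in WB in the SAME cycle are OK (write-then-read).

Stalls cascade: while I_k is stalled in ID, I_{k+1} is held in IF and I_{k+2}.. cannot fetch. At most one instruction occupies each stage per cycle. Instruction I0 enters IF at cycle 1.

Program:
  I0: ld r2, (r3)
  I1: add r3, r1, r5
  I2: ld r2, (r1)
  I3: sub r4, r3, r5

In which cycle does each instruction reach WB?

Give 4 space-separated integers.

I0 ld r2 <- r3: IF@1 ID@2 stall=0 (-) EX@3 MEM@4 WB@5
I1 add r3 <- r1,r5: IF@2 ID@3 stall=0 (-) EX@4 MEM@5 WB@6
I2 ld r2 <- r1: IF@3 ID@4 stall=0 (-) EX@5 MEM@6 WB@7
I3 sub r4 <- r3,r5: IF@4 ID@5 stall=1 (RAW on I1.r3 (WB@6)) EX@7 MEM@8 WB@9

Answer: 5 6 7 9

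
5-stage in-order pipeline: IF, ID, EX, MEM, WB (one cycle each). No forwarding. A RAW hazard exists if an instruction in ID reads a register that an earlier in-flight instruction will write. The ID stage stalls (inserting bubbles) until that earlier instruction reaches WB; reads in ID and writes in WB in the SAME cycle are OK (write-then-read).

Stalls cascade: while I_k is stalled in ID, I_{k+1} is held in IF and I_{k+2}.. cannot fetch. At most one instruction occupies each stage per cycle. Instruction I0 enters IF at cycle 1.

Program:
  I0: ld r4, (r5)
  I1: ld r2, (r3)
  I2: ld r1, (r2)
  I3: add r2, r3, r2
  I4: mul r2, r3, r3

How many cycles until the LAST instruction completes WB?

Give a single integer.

I0 ld r4 <- r5: IF@1 ID@2 stall=0 (-) EX@3 MEM@4 WB@5
I1 ld r2 <- r3: IF@2 ID@3 stall=0 (-) EX@4 MEM@5 WB@6
I2 ld r1 <- r2: IF@3 ID@4 stall=2 (RAW on I1.r2 (WB@6)) EX@7 MEM@8 WB@9
I3 add r2 <- r3,r2: IF@4 ID@7 stall=0 (-) EX@8 MEM@9 WB@10
I4 mul r2 <- r3,r3: IF@7 ID@8 stall=0 (-) EX@9 MEM@10 WB@11

Answer: 11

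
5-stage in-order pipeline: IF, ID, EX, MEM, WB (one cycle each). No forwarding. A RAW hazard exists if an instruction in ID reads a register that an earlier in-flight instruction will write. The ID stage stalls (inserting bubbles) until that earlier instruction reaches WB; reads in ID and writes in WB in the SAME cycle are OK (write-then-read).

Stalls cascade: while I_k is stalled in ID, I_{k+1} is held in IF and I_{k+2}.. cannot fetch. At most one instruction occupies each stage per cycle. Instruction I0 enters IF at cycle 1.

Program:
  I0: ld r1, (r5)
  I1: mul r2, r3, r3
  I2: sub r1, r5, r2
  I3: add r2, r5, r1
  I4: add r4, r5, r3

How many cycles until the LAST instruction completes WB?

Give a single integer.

Answer: 13

Derivation:
I0 ld r1 <- r5: IF@1 ID@2 stall=0 (-) EX@3 MEM@4 WB@5
I1 mul r2 <- r3,r3: IF@2 ID@3 stall=0 (-) EX@4 MEM@5 WB@6
I2 sub r1 <- r5,r2: IF@3 ID@4 stall=2 (RAW on I1.r2 (WB@6)) EX@7 MEM@8 WB@9
I3 add r2 <- r5,r1: IF@4 ID@7 stall=2 (RAW on I2.r1 (WB@9)) EX@10 MEM@11 WB@12
I4 add r4 <- r5,r3: IF@7 ID@10 stall=0 (-) EX@11 MEM@12 WB@13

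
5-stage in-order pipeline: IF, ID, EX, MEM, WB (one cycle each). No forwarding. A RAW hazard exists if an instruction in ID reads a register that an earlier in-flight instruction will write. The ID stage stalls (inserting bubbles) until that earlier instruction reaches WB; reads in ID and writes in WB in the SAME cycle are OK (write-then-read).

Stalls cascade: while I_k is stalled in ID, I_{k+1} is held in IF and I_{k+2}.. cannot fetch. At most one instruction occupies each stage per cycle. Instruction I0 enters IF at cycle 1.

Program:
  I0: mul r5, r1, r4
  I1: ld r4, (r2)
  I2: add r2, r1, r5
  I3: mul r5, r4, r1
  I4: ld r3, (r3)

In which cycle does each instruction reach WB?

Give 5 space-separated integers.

I0 mul r5 <- r1,r4: IF@1 ID@2 stall=0 (-) EX@3 MEM@4 WB@5
I1 ld r4 <- r2: IF@2 ID@3 stall=0 (-) EX@4 MEM@5 WB@6
I2 add r2 <- r1,r5: IF@3 ID@4 stall=1 (RAW on I0.r5 (WB@5)) EX@6 MEM@7 WB@8
I3 mul r5 <- r4,r1: IF@4 ID@6 stall=0 (-) EX@7 MEM@8 WB@9
I4 ld r3 <- r3: IF@6 ID@7 stall=0 (-) EX@8 MEM@9 WB@10

Answer: 5 6 8 9 10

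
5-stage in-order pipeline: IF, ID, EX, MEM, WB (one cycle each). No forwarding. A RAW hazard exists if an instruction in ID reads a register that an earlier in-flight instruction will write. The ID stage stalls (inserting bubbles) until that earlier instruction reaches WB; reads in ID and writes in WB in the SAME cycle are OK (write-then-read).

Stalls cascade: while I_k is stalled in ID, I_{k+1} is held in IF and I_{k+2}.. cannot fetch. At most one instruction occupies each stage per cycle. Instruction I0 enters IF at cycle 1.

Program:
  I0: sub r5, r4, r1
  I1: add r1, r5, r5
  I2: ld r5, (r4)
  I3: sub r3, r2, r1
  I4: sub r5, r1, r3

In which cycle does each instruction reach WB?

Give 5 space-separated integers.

I0 sub r5 <- r4,r1: IF@1 ID@2 stall=0 (-) EX@3 MEM@4 WB@5
I1 add r1 <- r5,r5: IF@2 ID@3 stall=2 (RAW on I0.r5 (WB@5)) EX@6 MEM@7 WB@8
I2 ld r5 <- r4: IF@3 ID@6 stall=0 (-) EX@7 MEM@8 WB@9
I3 sub r3 <- r2,r1: IF@6 ID@7 stall=1 (RAW on I1.r1 (WB@8)) EX@9 MEM@10 WB@11
I4 sub r5 <- r1,r3: IF@7 ID@9 stall=2 (RAW on I3.r3 (WB@11)) EX@12 MEM@13 WB@14

Answer: 5 8 9 11 14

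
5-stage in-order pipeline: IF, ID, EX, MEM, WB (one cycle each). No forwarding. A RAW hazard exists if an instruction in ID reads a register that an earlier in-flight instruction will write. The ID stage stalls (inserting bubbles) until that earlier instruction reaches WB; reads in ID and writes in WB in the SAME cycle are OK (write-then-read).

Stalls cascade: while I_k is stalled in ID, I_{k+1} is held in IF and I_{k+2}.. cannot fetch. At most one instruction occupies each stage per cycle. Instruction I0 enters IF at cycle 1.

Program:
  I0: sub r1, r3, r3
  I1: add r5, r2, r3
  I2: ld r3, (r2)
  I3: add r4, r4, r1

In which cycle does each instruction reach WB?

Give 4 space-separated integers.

Answer: 5 6 7 8

Derivation:
I0 sub r1 <- r3,r3: IF@1 ID@2 stall=0 (-) EX@3 MEM@4 WB@5
I1 add r5 <- r2,r3: IF@2 ID@3 stall=0 (-) EX@4 MEM@5 WB@6
I2 ld r3 <- r2: IF@3 ID@4 stall=0 (-) EX@5 MEM@6 WB@7
I3 add r4 <- r4,r1: IF@4 ID@5 stall=0 (-) EX@6 MEM@7 WB@8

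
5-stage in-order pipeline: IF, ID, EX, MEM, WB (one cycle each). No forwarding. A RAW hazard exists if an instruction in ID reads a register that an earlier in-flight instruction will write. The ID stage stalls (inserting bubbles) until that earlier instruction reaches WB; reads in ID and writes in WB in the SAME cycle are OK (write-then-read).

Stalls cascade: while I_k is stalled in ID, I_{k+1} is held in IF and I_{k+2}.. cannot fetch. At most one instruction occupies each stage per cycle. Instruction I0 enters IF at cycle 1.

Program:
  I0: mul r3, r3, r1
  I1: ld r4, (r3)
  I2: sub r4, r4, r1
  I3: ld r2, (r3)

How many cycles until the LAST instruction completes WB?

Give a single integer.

I0 mul r3 <- r3,r1: IF@1 ID@2 stall=0 (-) EX@3 MEM@4 WB@5
I1 ld r4 <- r3: IF@2 ID@3 stall=2 (RAW on I0.r3 (WB@5)) EX@6 MEM@7 WB@8
I2 sub r4 <- r4,r1: IF@3 ID@6 stall=2 (RAW on I1.r4 (WB@8)) EX@9 MEM@10 WB@11
I3 ld r2 <- r3: IF@6 ID@9 stall=0 (-) EX@10 MEM@11 WB@12

Answer: 12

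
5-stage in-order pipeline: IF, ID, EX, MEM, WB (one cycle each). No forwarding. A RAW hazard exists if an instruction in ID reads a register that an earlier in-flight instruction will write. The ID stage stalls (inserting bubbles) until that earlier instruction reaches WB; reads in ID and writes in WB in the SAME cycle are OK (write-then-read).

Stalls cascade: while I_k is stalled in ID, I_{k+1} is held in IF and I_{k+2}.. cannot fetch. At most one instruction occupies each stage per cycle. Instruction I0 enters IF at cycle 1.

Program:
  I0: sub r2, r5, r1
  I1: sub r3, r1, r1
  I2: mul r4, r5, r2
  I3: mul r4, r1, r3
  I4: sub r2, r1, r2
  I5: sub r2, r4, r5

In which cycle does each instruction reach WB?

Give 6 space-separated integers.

Answer: 5 6 8 9 10 12

Derivation:
I0 sub r2 <- r5,r1: IF@1 ID@2 stall=0 (-) EX@3 MEM@4 WB@5
I1 sub r3 <- r1,r1: IF@2 ID@3 stall=0 (-) EX@4 MEM@5 WB@6
I2 mul r4 <- r5,r2: IF@3 ID@4 stall=1 (RAW on I0.r2 (WB@5)) EX@6 MEM@7 WB@8
I3 mul r4 <- r1,r3: IF@4 ID@6 stall=0 (-) EX@7 MEM@8 WB@9
I4 sub r2 <- r1,r2: IF@6 ID@7 stall=0 (-) EX@8 MEM@9 WB@10
I5 sub r2 <- r4,r5: IF@7 ID@8 stall=1 (RAW on I3.r4 (WB@9)) EX@10 MEM@11 WB@12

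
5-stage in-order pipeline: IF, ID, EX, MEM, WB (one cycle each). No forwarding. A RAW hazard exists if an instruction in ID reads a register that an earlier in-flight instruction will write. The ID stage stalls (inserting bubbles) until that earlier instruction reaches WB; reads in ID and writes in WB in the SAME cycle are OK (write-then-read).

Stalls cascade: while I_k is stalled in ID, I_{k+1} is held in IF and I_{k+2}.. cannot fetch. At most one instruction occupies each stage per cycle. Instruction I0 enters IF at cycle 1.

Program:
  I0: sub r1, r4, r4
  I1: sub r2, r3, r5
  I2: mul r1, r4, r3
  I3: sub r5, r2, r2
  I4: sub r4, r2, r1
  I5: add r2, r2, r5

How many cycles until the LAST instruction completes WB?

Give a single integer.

I0 sub r1 <- r4,r4: IF@1 ID@2 stall=0 (-) EX@3 MEM@4 WB@5
I1 sub r2 <- r3,r5: IF@2 ID@3 stall=0 (-) EX@4 MEM@5 WB@6
I2 mul r1 <- r4,r3: IF@3 ID@4 stall=0 (-) EX@5 MEM@6 WB@7
I3 sub r5 <- r2,r2: IF@4 ID@5 stall=1 (RAW on I1.r2 (WB@6)) EX@7 MEM@8 WB@9
I4 sub r4 <- r2,r1: IF@5 ID@7 stall=0 (-) EX@8 MEM@9 WB@10
I5 add r2 <- r2,r5: IF@7 ID@8 stall=1 (RAW on I3.r5 (WB@9)) EX@10 MEM@11 WB@12

Answer: 12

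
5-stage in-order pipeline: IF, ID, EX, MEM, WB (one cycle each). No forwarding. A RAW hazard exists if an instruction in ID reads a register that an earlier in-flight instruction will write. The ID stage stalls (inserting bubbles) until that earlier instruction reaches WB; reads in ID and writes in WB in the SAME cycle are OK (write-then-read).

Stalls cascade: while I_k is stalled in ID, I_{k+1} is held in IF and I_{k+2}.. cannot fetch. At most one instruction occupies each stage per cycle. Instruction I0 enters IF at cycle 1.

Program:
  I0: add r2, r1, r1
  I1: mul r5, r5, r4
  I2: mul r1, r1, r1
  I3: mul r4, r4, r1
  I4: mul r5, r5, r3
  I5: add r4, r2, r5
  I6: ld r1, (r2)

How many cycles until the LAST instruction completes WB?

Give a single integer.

I0 add r2 <- r1,r1: IF@1 ID@2 stall=0 (-) EX@3 MEM@4 WB@5
I1 mul r5 <- r5,r4: IF@2 ID@3 stall=0 (-) EX@4 MEM@5 WB@6
I2 mul r1 <- r1,r1: IF@3 ID@4 stall=0 (-) EX@5 MEM@6 WB@7
I3 mul r4 <- r4,r1: IF@4 ID@5 stall=2 (RAW on I2.r1 (WB@7)) EX@8 MEM@9 WB@10
I4 mul r5 <- r5,r3: IF@5 ID@8 stall=0 (-) EX@9 MEM@10 WB@11
I5 add r4 <- r2,r5: IF@8 ID@9 stall=2 (RAW on I4.r5 (WB@11)) EX@12 MEM@13 WB@14
I6 ld r1 <- r2: IF@9 ID@12 stall=0 (-) EX@13 MEM@14 WB@15

Answer: 15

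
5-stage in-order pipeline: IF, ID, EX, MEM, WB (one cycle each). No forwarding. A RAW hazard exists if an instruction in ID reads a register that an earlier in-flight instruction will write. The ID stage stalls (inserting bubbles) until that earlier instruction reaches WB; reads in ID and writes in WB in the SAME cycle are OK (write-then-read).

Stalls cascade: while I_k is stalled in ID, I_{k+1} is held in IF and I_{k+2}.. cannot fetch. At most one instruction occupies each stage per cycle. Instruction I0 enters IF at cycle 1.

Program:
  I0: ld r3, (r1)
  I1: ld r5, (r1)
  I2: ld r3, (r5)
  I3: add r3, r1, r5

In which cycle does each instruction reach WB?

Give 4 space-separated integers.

Answer: 5 6 9 10

Derivation:
I0 ld r3 <- r1: IF@1 ID@2 stall=0 (-) EX@3 MEM@4 WB@5
I1 ld r5 <- r1: IF@2 ID@3 stall=0 (-) EX@4 MEM@5 WB@6
I2 ld r3 <- r5: IF@3 ID@4 stall=2 (RAW on I1.r5 (WB@6)) EX@7 MEM@8 WB@9
I3 add r3 <- r1,r5: IF@4 ID@7 stall=0 (-) EX@8 MEM@9 WB@10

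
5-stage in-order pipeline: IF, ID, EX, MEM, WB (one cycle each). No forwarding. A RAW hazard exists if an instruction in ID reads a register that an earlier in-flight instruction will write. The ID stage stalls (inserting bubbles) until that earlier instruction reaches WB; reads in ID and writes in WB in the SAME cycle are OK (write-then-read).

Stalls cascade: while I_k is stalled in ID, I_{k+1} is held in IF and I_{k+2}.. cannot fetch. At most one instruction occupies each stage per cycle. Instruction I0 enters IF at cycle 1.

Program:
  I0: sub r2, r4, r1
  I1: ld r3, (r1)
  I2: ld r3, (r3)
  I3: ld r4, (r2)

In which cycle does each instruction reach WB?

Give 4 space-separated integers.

I0 sub r2 <- r4,r1: IF@1 ID@2 stall=0 (-) EX@3 MEM@4 WB@5
I1 ld r3 <- r1: IF@2 ID@3 stall=0 (-) EX@4 MEM@5 WB@6
I2 ld r3 <- r3: IF@3 ID@4 stall=2 (RAW on I1.r3 (WB@6)) EX@7 MEM@8 WB@9
I3 ld r4 <- r2: IF@4 ID@7 stall=0 (-) EX@8 MEM@9 WB@10

Answer: 5 6 9 10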